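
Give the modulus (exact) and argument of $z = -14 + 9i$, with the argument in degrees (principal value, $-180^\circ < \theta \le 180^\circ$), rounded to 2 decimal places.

|z| = sqrt((-14)^2 + 9^2) = sqrt(277)
arg(z) = arctan(b/a) = arctan(9/-14) (quadrant-adjusted) = 147.26°


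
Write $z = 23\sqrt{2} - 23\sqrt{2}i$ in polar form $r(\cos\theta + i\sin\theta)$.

r = |z| = sqrt(a^2 + b^2) = sqrt((23*sqrt(2))^2 + (-23*sqrt(2))^2) = sqrt(1058 + 1058) = sqrt(2116) = 46
θ = arctan(b/a) = arctan(-32.5269/32.5269) (quadrant-adjusted) = 315°
z = 46(cos 315° + i sin 315°)


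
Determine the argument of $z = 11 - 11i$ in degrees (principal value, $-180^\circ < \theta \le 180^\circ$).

θ = arctan(b/a) = arctan(-11/11) (quadrant-adjusted) = -45°


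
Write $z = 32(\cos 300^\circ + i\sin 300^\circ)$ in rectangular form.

a = r cos θ = 32 * 1/2 = 16
b = r sin θ = 32 * -sqrt(3)/2 = -16*sqrt(3)
z = 16 - 16*sqrt(3)i


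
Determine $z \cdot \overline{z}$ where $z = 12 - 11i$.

z * conjugate(z) = |z|^2 = a^2 + b^2
= 12^2 + (-11)^2 = 265


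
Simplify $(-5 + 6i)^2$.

(a + bi)^2 = a^2 - b^2 + 2abi
= (-5)^2 - 6^2 + 2*(-5)*6i
= -11 - 60i


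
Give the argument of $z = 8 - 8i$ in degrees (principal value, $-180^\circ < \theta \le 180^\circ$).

θ = arctan(b/a) = arctan(-8/8) (quadrant-adjusted) = -45°


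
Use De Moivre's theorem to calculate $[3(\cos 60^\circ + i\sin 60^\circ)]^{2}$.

By De Moivre: z^n = r^n(cos(nθ) + i sin(nθ))
= 3^2(cos(2*60°) + i sin(2*60°))
= 9(cos 120° + i sin 120°)
= -9/2 + (9*sqrt(3)/2)i


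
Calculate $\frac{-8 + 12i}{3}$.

Divisor is real, so divide each part by 3:
= -8/3 + 4i


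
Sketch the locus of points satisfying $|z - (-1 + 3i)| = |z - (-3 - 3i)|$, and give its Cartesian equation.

|z - z1| = |z - z2| means z is equidistant from z1 and z2,
i.e. the perpendicular bisector of the segment from (-1, 3) to (-3, -3) (midpoint (-2, 0)).
With z = x + yi, square both sides:
(x - (-1))^2 + (y - 3)^2 = (x - (-3))^2 + (y - (-3))^2
The x^2 and y^2 terms cancel: -4x + (-12)y = 18 - 10 = 8
Simplify: x + 3y = -2
Locus: Perpendicular bisector of the segment from (-1, 3) to (-3, -3): the line x + 3y = -2


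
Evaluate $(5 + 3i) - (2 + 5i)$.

(5 - 2) + (3 - 5)i = 3 - 2i


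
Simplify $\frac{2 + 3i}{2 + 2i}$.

Multiply numerator and denominator by conjugate (2 - 2i):
= (2 + 3i)(2 - 2i) / (2^2 + 2^2)
= (10 + 2i) / 8
Divide through by 2: (5 + i) / 4
= 5/4 + (1/4)i


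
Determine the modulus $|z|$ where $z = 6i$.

|z| = sqrt(a^2 + b^2) = sqrt(0^2 + 6^2) = sqrt(36) = 6


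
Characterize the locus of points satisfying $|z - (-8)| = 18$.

|z - z0| = r describes a circle centered at z0 with radius r
Here z0 = -8 and r = 18
Locus: Circle centered at (-8, 0) with radius 18


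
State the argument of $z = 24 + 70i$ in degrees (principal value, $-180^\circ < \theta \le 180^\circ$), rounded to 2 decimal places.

θ = arctan(b/a) = arctan(70/24) (quadrant-adjusted) = 71.08°


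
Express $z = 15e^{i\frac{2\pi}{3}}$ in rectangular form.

a = r cos θ = 15 * -1/2 = -15/2
b = r sin θ = 15 * sqrt(3)/2 = 15*sqrt(3)/2
z = -15/2 + (15*sqrt(3)/2)i


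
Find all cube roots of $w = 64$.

|w| = 64, arg(w) = 0°
Root modulus = 64^(1/3) = 4
Root arguments: θ_k = (0° + 360°k)/3 for k = 0, 1, ..., 2
Roots: 4, -2 + 2*sqrt(3)i, -2 - 2*sqrt(3)i


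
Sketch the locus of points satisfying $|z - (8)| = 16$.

|z - z0| = r describes a circle centered at z0 with radius r
Here z0 = 8 and r = 16
Locus: Circle centered at (8, 0) with radius 16


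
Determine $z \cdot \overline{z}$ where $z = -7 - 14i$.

z * conjugate(z) = |z|^2 = a^2 + b^2
= (-7)^2 + (-14)^2 = 245


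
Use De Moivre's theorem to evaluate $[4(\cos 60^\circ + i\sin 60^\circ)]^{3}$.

By De Moivre: z^n = r^n(cos(nθ) + i sin(nθ))
= 4^3(cos(3*60°) + i sin(3*60°))
= 64(cos 180° + i sin 180°)
= -64


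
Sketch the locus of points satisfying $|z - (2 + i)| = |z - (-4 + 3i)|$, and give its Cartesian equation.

|z - z1| = |z - z2| means z is equidistant from z1 and z2,
i.e. the perpendicular bisector of the segment from (2, 1) to (-4, 3) (midpoint (-1, 2)).
With z = x + yi, square both sides:
(x - 2)^2 + (y - 1)^2 = (x - (-4))^2 + (y - 3)^2
The x^2 and y^2 terms cancel: -12x + 4y = 25 - 5 = 20
Simplify: 3x - y = -5
Locus: Perpendicular bisector of the segment from (2, 1) to (-4, 3): the line 3x - y = -5


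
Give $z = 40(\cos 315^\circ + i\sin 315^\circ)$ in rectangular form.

a = r cos θ = 40 * sqrt(2)/2 = 20*sqrt(2)
b = r sin θ = 40 * -sqrt(2)/2 = -20*sqrt(2)
z = 20*sqrt(2) - 20*sqrt(2)i


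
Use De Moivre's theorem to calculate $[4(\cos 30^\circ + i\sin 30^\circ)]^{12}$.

By De Moivre: z^n = r^n(cos(nθ) + i sin(nθ))
= 4^12(cos(12*30°) + i sin(12*30°))
= 16777216(cos 0° + i sin 0°)
= 16777216


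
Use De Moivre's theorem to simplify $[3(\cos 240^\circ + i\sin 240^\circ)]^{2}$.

By De Moivre: z^n = r^n(cos(nθ) + i sin(nθ))
= 3^2(cos(2*240°) + i sin(2*240°))
= 9(cos 120° + i sin 120°)
= -9/2 + (9*sqrt(3)/2)i


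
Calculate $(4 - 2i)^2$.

(a + bi)^2 = a^2 - b^2 + 2abi
= 4^2 - (-2)^2 + 2*4*(-2)i
= 12 - 16i


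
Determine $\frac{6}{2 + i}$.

Multiply numerator and denominator by conjugate (2 - i):
= (6)(2 - i) / (2^2 + 1^2)
= (12 - 6i) / 5
= 12/5 - (6/5)i


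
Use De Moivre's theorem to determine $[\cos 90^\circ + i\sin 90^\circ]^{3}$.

By De Moivre: z^n = r^n(cos(nθ) + i sin(nθ))
= 1^3(cos(3*90°) + i sin(3*90°))
= 1(cos 270° + i sin 270°)
= -i


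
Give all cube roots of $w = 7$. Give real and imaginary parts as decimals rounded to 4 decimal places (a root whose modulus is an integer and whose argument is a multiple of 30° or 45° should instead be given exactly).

|w| = 7, arg(w) = 0°
Root modulus = 7^(1/3) ≈ 1.912931
Root arguments: θ_k = (0° + 360°k)/3 for k = 0, 1, ..., 2
Compute each root as (root modulus)(cos θ_k + i sin θ_k) using full-precision intermediates, then round to 4 decimal places.
Roots: 1.9129, -0.9565 + 1.6566i, -0.9565 - 1.6566i


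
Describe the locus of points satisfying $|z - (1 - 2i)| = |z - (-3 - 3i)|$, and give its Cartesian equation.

|z - z1| = |z - z2| means z is equidistant from z1 and z2,
i.e. the perpendicular bisector of the segment from (1, -2) to (-3, -3) (midpoint (-1, -5/2)).
With z = x + yi, square both sides:
(x - 1)^2 + (y - (-2))^2 = (x - (-3))^2 + (y - (-3))^2
The x^2 and y^2 terms cancel: -8x + (-2)y = 18 - 5 = 13
Simplify: 8x + 2y = -13
Locus: Perpendicular bisector of the segment from (1, -2) to (-3, -3): the line 8x + 2y = -13


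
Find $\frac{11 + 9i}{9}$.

Divisor is real, so divide each part by 9:
= 11/9 + i


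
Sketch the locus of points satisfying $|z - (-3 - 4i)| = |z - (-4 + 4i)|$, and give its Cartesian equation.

|z - z1| = |z - z2| means z is equidistant from z1 and z2,
i.e. the perpendicular bisector of the segment from (-3, -4) to (-4, 4) (midpoint (-7/2, 0)).
With z = x + yi, square both sides:
(x - (-3))^2 + (y - (-4))^2 = (x - (-4))^2 + (y - 4)^2
The x^2 and y^2 terms cancel: -2x + 16y = 32 - 25 = 7
Simplify: 2x - 16y = -7
Locus: Perpendicular bisector of the segment from (-3, -4) to (-4, 4): the line 2x - 16y = -7


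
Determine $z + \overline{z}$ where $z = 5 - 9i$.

z + conjugate(z) = (a + bi) + (a - bi) = 2a
= 2 * 5 = 10


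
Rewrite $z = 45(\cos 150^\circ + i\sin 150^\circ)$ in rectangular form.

a = r cos θ = 45 * -sqrt(3)/2 = -45*sqrt(3)/2
b = r sin θ = 45 * 1/2 = 45/2
z = -45*sqrt(3)/2 + (45/2)i


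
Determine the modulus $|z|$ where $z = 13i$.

|z| = sqrt(a^2 + b^2) = sqrt(0^2 + 13^2) = sqrt(169) = 13


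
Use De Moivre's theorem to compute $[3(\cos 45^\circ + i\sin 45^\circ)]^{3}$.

By De Moivre: z^n = r^n(cos(nθ) + i sin(nθ))
= 3^3(cos(3*45°) + i sin(3*45°))
= 27(cos 135° + i sin 135°)
= -27*sqrt(2)/2 + (27*sqrt(2)/2)i


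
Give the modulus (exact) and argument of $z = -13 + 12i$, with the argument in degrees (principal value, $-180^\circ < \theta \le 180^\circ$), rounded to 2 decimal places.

|z| = sqrt((-13)^2 + 12^2) = sqrt(313)
arg(z) = arctan(b/a) = arctan(12/-13) (quadrant-adjusted) = 137.29°


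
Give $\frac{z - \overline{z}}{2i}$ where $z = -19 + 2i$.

z - conjugate(z) = 2bi
(z - conjugate(z))/(2i) = 2bi/(2i) = b = 2


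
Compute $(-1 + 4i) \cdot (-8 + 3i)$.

(a1*a2 - b1*b2) + (a1*b2 + b1*a2)i
= (8 - 12) + (-3 + (-32))i
= -4 - 35i


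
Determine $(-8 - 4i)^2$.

(a + bi)^2 = a^2 - b^2 + 2abi
= (-8)^2 - (-4)^2 + 2*(-8)*(-4)i
= 48 + 64i


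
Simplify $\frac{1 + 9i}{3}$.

Divisor is real, so divide each part by 3:
= 1/3 + 3i


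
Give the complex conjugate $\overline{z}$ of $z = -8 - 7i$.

If z = a + bi, then conjugate(z) = a - bi
conjugate(-8 - 7i) = -8 + 7i


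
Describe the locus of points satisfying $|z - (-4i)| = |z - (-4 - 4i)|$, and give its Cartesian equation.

|z - z1| = |z - z2| means z is equidistant from z1 and z2,
i.e. the perpendicular bisector of the segment from (0, -4) to (-4, -4) (midpoint (-2, -4)).
With z = x + yi, square both sides:
(x - 0)^2 + (y - (-4))^2 = (x - (-4))^2 + (y - (-4))^2
The x^2 and y^2 terms cancel: -8x + 0y = 32 - 16 = 16
Simplify: x = -2
Locus: Perpendicular bisector of the segment from (0, -4) to (-4, -4): the line x = -2


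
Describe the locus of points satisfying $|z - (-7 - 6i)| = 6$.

|z - z0| = r describes a circle centered at z0 with radius r
Here z0 = -7 - 6i and r = 6
Locus: Circle centered at (-7, -6) with radius 6


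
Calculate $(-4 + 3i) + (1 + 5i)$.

(-4 + 1) + (3 + 5)i = -3 + 8i


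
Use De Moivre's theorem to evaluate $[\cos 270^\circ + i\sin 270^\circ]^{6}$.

By De Moivre: z^n = r^n(cos(nθ) + i sin(nθ))
= 1^6(cos(6*270°) + i sin(6*270°))
= 1(cos 180° + i sin 180°)
= -1


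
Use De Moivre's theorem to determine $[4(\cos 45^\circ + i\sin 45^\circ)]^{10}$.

By De Moivre: z^n = r^n(cos(nθ) + i sin(nθ))
= 4^10(cos(10*45°) + i sin(10*45°))
= 1048576(cos 90° + i sin 90°)
= 1048576i


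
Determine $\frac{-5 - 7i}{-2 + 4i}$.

Multiply numerator and denominator by conjugate (-2 - 4i):
= (-5 - 7i)(-2 - 4i) / ((-2)^2 + 4^2)
= (-18 + 34i) / 20
Divide through by 2: (-9 + 17i) / 10
= -9/10 + (17/10)i


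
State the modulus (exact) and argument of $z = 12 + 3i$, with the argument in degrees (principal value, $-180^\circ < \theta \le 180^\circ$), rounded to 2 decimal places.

|z| = sqrt(12^2 + 3^2) = sqrt(153)
arg(z) = arctan(b/a) = arctan(3/12) (quadrant-adjusted) = 14.04°


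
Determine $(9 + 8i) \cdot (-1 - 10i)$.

(a1*a2 - b1*b2) + (a1*b2 + b1*a2)i
= (-9 - (-80)) + (-90 + (-8))i
= 71 - 98i


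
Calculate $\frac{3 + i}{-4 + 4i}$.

Multiply numerator and denominator by conjugate (-4 - 4i):
= (3 + i)(-4 - 4i) / ((-4)^2 + 4^2)
= (-8 - 16i) / 32
Divide through by 8: (-1 - 2i) / 4
= -1/4 - (1/2)i


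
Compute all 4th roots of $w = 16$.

|w| = 16, arg(w) = 0°
Root modulus = 16^(1/4) = 2
Root arguments: θ_k = (0° + 360°k)/4 for k = 0, 1, ..., 3
Roots: 2, 2i, -2, -2i


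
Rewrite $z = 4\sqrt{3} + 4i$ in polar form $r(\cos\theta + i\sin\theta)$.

r = |z| = sqrt(a^2 + b^2) = sqrt((4*sqrt(3))^2 + (4)^2) = sqrt(48 + 16) = sqrt(64) = 8
θ = arctan(b/a) = arctan(4/6.9282) (quadrant-adjusted) = 30°
z = 8(cos 30° + i sin 30°)


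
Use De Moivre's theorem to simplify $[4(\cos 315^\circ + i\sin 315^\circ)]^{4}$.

By De Moivre: z^n = r^n(cos(nθ) + i sin(nθ))
= 4^4(cos(4*315°) + i sin(4*315°))
= 256(cos 180° + i sin 180°)
= -256


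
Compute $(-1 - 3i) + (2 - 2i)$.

(-1 + 2) + (-3 + (-2))i = 1 - 5i


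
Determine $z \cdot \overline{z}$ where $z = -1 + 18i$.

z * conjugate(z) = |z|^2 = a^2 + b^2
= (-1)^2 + 18^2 = 325


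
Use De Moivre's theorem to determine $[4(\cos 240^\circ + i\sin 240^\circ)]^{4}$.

By De Moivre: z^n = r^n(cos(nθ) + i sin(nθ))
= 4^4(cos(4*240°) + i sin(4*240°))
= 256(cos 240° + i sin 240°)
= -128 - 128*sqrt(3)i


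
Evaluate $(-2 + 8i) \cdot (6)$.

(a1*a2 - b1*b2) + (a1*b2 + b1*a2)i
= (-12 - 0) + (0 + 48)i
= -12 + 48i


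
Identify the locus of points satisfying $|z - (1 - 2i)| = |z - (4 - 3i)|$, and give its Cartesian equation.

|z - z1| = |z - z2| means z is equidistant from z1 and z2,
i.e. the perpendicular bisector of the segment from (1, -2) to (4, -3) (midpoint (5/2, -5/2)).
With z = x + yi, square both sides:
(x - 1)^2 + (y - (-2))^2 = (x - 4)^2 + (y - (-3))^2
The x^2 and y^2 terms cancel: 6x + (-2)y = 25 - 5 = 20
Simplify: 3x - y = 10
Locus: Perpendicular bisector of the segment from (1, -2) to (4, -3): the line 3x - y = 10


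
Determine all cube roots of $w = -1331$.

|w| = 1331, arg(w) = 180°
Root modulus = 1331^(1/3) = 11
Root arguments: θ_k = (180° + 360°k)/3 for k = 0, 1, ..., 2
Roots: 11/2 + (11*sqrt(3)/2)i, -11, 11/2 - (11*sqrt(3)/2)i


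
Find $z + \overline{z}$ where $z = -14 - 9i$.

z + conjugate(z) = (a + bi) + (a - bi) = 2a
= 2 * (-14) = -28


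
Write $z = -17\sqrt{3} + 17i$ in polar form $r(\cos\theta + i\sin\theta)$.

r = |z| = sqrt(a^2 + b^2) = sqrt((-17*sqrt(3))^2 + (17)^2) = sqrt(867 + 289) = sqrt(1156) = 34
θ = arctan(b/a) = arctan(17/-29.4449) (quadrant-adjusted) = 150°
z = 34(cos 150° + i sin 150°)


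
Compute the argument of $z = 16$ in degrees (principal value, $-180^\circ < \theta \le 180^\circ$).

b = 0 and a > 0, so z lies on the positive real axis: θ = 0°


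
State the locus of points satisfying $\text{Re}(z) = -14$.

Re(z) = x where z = x + yi; the equation x = -14 is satisfied by all points with that x-coordinate
Locus: Vertical line x = -14


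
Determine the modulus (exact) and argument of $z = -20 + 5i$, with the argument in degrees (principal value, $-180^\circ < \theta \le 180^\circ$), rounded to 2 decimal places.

|z| = sqrt((-20)^2 + 5^2) = sqrt(425)
arg(z) = arctan(b/a) = arctan(5/-20) (quadrant-adjusted) = 165.96°


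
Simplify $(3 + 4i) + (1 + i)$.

(3 + 1) + (4 + 1)i = 4 + 5i


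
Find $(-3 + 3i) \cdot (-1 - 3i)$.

(a1*a2 - b1*b2) + (a1*b2 + b1*a2)i
= (3 - (-9)) + (9 + (-3))i
= 12 + 6i


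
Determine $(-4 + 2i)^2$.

(a + bi)^2 = a^2 - b^2 + 2abi
= (-4)^2 - 2^2 + 2*(-4)*2i
= 12 - 16i


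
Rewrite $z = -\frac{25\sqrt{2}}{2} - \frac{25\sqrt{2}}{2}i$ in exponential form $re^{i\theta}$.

r = |z| = sqrt((-25*sqrt(2)/2)^2 + (-25*sqrt(2)/2)^2) = sqrt(625/2 + 625/2) = sqrt(625) = 25
θ = arctan(b/a) = arctan(-17.6777/-17.6777) (quadrant-adjusted) = -135° = -3π/4
z = 25e^(-i*3π/4)


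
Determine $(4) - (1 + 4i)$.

(4 - 1) + (0 - 4)i = 3 - 4i


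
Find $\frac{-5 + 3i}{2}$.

Divisor is real, so divide each part by 2:
= -5/2 + (3/2)i


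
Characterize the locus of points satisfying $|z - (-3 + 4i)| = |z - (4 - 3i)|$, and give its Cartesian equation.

|z - z1| = |z - z2| means z is equidistant from z1 and z2,
i.e. the perpendicular bisector of the segment from (-3, 4) to (4, -3) (midpoint (1/2, 1/2)).
With z = x + yi, square both sides:
(x - (-3))^2 + (y - 4)^2 = (x - 4)^2 + (y - (-3))^2
The x^2 and y^2 terms cancel: 14x + (-14)y = 25 - 25 = 0
Simplify: x - y = 0
Locus: Perpendicular bisector of the segment from (-3, 4) to (4, -3): the line x - y = 0


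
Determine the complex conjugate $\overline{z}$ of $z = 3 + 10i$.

If z = a + bi, then conjugate(z) = a - bi
conjugate(3 + 10i) = 3 - 10i


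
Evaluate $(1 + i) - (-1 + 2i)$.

(1 - (-1)) + (1 - 2)i = 2 - i


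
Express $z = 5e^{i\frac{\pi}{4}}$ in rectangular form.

a = r cos θ = 5 * sqrt(2)/2 = 5*sqrt(2)/2
b = r sin θ = 5 * sqrt(2)/2 = 5*sqrt(2)/2
z = 5*sqrt(2)/2 + (5*sqrt(2)/2)i


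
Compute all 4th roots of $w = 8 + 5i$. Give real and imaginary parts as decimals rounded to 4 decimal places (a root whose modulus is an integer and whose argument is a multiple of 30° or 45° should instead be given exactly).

|w| = sqrt(89) ≈ 9.433981, arg(w) ≈ 32.005383°
Root modulus = sqrt(89)^(1/4) ≈ 1.752563
Root arguments: θ_k = (arg(w) + 360°k)/4 for k = 0, 1, ..., 3
Compute each root as (root modulus)(cos θ_k + i sin θ_k) using full-precision intermediates, then round to 4 decimal places.
Roots: 1.7355 + 0.2440i, -0.2440 + 1.7355i, -1.7355 - 0.2440i, 0.2440 - 1.7355i


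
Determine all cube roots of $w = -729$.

|w| = 729, arg(w) = 180°
Root modulus = 729^(1/3) = 9
Root arguments: θ_k = (180° + 360°k)/3 for k = 0, 1, ..., 2
Roots: 9/2 + (9*sqrt(3)/2)i, -9, 9/2 - (9*sqrt(3)/2)i


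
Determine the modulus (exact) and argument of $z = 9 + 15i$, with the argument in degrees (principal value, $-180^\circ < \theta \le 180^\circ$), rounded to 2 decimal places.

|z| = sqrt(9^2 + 15^2) = sqrt(306)
arg(z) = arctan(b/a) = arctan(15/9) (quadrant-adjusted) = 59.04°


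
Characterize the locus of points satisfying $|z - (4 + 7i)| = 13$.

|z - z0| = r describes a circle centered at z0 with radius r
Here z0 = 4 + 7i and r = 13
Locus: Circle centered at (4, 7) with radius 13


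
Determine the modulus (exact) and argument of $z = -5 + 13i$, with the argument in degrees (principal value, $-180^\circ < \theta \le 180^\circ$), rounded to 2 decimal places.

|z| = sqrt((-5)^2 + 13^2) = sqrt(194)
arg(z) = arctan(b/a) = arctan(13/-5) (quadrant-adjusted) = 111.04°


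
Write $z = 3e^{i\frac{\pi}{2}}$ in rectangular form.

a = r cos θ = 3 * 0 = 0
b = r sin θ = 3 * 1 = 3
z = 3i


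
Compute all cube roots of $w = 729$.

|w| = 729, arg(w) = 0°
Root modulus = 729^(1/3) = 9
Root arguments: θ_k = (0° + 360°k)/3 for k = 0, 1, ..., 2
Roots: 9, -9/2 + (9*sqrt(3)/2)i, -9/2 - (9*sqrt(3)/2)i


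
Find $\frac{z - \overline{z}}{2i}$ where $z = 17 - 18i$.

z - conjugate(z) = 2bi
(z - conjugate(z))/(2i) = 2bi/(2i) = b = -18


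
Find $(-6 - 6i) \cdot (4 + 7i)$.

(a1*a2 - b1*b2) + (a1*b2 + b1*a2)i
= (-24 - (-42)) + (-42 + (-24))i
= 18 - 66i


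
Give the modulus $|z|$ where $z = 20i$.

|z| = sqrt(a^2 + b^2) = sqrt(0^2 + 20^2) = sqrt(400) = 20


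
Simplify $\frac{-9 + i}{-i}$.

Multiply numerator and denominator by conjugate (i):
= (-9 + i)(i) / (0^2 + (-1)^2)
= (-1 - 9i) / 1
= -1 - 9i


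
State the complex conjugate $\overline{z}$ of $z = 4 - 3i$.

If z = a + bi, then conjugate(z) = a - bi
conjugate(4 - 3i) = 4 + 3i


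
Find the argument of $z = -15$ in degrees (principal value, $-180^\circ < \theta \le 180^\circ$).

b = 0 and a < 0, so z lies on the negative real axis: θ = 180°


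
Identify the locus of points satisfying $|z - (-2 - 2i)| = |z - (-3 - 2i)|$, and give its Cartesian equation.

|z - z1| = |z - z2| means z is equidistant from z1 and z2,
i.e. the perpendicular bisector of the segment from (-2, -2) to (-3, -2) (midpoint (-5/2, -2)).
With z = x + yi, square both sides:
(x - (-2))^2 + (y - (-2))^2 = (x - (-3))^2 + (y - (-2))^2
The x^2 and y^2 terms cancel: -2x + 0y = 13 - 8 = 5
Simplify: x = -5/2
Locus: Perpendicular bisector of the segment from (-2, -2) to (-3, -2): the line x = -5/2


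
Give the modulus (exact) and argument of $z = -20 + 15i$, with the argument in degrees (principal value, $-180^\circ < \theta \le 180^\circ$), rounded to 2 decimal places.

|z| = sqrt((-20)^2 + 15^2) = 25
arg(z) = arctan(b/a) = arctan(15/-20) (quadrant-adjusted) = 143.13°


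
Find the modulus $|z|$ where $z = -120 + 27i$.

|z| = sqrt(a^2 + b^2) = sqrt((-120)^2 + 27^2) = sqrt(15129) = 123


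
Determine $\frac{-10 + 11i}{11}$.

Divisor is real, so divide each part by 11:
= -10/11 + i


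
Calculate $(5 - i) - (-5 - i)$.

(5 - (-5)) + (-1 - (-1))i = 10


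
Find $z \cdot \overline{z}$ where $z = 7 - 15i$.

z * conjugate(z) = |z|^2 = a^2 + b^2
= 7^2 + (-15)^2 = 274


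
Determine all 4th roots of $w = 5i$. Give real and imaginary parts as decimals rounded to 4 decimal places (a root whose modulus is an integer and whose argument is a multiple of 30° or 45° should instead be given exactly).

|w| = 5, arg(w) = 90°
Root modulus = 5^(1/4) ≈ 1.495349
Root arguments: θ_k = (90° + 360°k)/4 for k = 0, 1, ..., 3
Compute each root as (root modulus)(cos θ_k + i sin θ_k) using full-precision intermediates, then round to 4 decimal places.
Roots: 1.3815 + 0.5722i, -0.5722 + 1.3815i, -1.3815 - 0.5722i, 0.5722 - 1.3815i


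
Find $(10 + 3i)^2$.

(a + bi)^2 = a^2 - b^2 + 2abi
= 10^2 - 3^2 + 2*10*3i
= 91 + 60i


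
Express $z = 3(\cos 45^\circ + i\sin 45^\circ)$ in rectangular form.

a = r cos θ = 3 * sqrt(2)/2 = 3*sqrt(2)/2
b = r sin θ = 3 * sqrt(2)/2 = 3*sqrt(2)/2
z = 3*sqrt(2)/2 + (3*sqrt(2)/2)i


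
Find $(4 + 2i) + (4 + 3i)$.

(4 + 4) + (2 + 3)i = 8 + 5i


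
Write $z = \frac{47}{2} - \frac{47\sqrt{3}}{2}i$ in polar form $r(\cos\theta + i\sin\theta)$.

r = |z| = sqrt(a^2 + b^2) = sqrt((47/2)^2 + (-47*sqrt(3)/2)^2) = sqrt(2209/4 + 6627/4) = sqrt(2209) = 47
θ = arctan(b/a) = arctan(-40.7032/23.5) (quadrant-adjusted) = 300°
z = 47(cos 300° + i sin 300°)


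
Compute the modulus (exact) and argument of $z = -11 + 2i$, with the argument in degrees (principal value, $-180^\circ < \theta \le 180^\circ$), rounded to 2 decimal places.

|z| = sqrt((-11)^2 + 2^2) = sqrt(125)
arg(z) = arctan(b/a) = arctan(2/-11) (quadrant-adjusted) = 169.70°


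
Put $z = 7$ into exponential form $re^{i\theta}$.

r = |z| = sqrt((7)^2 + (0)^2) = sqrt(49 + 0) = sqrt(49) = 7
b = 0 and a > 0, so z lies on the positive real axis: θ = 0
z = 7e^(i*0) = 7


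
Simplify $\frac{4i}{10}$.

Divisor is real, so divide each part by 10:
= 0 + (2/5)i


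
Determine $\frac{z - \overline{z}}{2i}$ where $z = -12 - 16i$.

z - conjugate(z) = 2bi
(z - conjugate(z))/(2i) = 2bi/(2i) = b = -16


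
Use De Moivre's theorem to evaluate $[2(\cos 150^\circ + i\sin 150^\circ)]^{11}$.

By De Moivre: z^n = r^n(cos(nθ) + i sin(nθ))
= 2^11(cos(11*150°) + i sin(11*150°))
= 2048(cos 210° + i sin 210°)
= -1024*sqrt(3) - 1024i


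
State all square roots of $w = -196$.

|w| = 196, arg(w) = 180°
Root modulus = 196^(1/2) = 14
Root arguments: θ_k = (180° + 360°k)/2 for k = 0, 1, ..., 1
Roots: 14i, -14i


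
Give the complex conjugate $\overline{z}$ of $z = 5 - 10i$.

If z = a + bi, then conjugate(z) = a - bi
conjugate(5 - 10i) = 5 + 10i


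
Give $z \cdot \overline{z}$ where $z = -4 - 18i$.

z * conjugate(z) = |z|^2 = a^2 + b^2
= (-4)^2 + (-18)^2 = 340


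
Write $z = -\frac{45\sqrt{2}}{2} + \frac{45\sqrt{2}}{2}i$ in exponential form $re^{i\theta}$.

r = |z| = sqrt((-45*sqrt(2)/2)^2 + (45*sqrt(2)/2)^2) = sqrt(2025/2 + 2025/2) = sqrt(2025) = 45
θ = arctan(b/a) = arctan(31.8198/-31.8198) (quadrant-adjusted) = 135° = 3π/4
z = 45e^(i*3π/4)


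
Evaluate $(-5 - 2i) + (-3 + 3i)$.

(-5 + (-3)) + (-2 + 3)i = -8 + i


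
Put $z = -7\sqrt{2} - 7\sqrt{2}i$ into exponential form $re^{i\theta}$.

r = |z| = sqrt((-7*sqrt(2))^2 + (-7*sqrt(2))^2) = sqrt(98 + 98) = sqrt(196) = 14
θ = arctan(b/a) = arctan(-9.8995/-9.8995) (quadrant-adjusted) = -135° = -3π/4
z = 14e^(-i*3π/4)


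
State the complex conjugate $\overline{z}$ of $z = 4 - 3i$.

If z = a + bi, then conjugate(z) = a - bi
conjugate(4 - 3i) = 4 + 3i


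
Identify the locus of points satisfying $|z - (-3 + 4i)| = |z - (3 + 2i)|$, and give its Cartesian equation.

|z - z1| = |z - z2| means z is equidistant from z1 and z2,
i.e. the perpendicular bisector of the segment from (-3, 4) to (3, 2) (midpoint (0, 3)).
With z = x + yi, square both sides:
(x - (-3))^2 + (y - 4)^2 = (x - 3)^2 + (y - 2)^2
The x^2 and y^2 terms cancel: 12x + (-4)y = 13 - 25 = -12
Simplify: 3x - y = -3
Locus: Perpendicular bisector of the segment from (-3, 4) to (3, 2): the line 3x - y = -3


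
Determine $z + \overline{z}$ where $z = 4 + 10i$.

z + conjugate(z) = (a + bi) + (a - bi) = 2a
= 2 * 4 = 8


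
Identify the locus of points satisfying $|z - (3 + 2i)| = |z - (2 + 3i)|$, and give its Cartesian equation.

|z - z1| = |z - z2| means z is equidistant from z1 and z2,
i.e. the perpendicular bisector of the segment from (3, 2) to (2, 3) (midpoint (5/2, 5/2)).
With z = x + yi, square both sides:
(x - 3)^2 + (y - 2)^2 = (x - 2)^2 + (y - 3)^2
The x^2 and y^2 terms cancel: -2x + 2y = 13 - 13 = 0
Simplify: x - y = 0
Locus: Perpendicular bisector of the segment from (3, 2) to (2, 3): the line x - y = 0


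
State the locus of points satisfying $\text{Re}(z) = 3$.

Re(z) = x where z = x + yi; the equation x = 3 is satisfied by all points with that x-coordinate
Locus: Vertical line x = 3


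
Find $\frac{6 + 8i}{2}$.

Divisor is real, so divide each part by 2:
= 3 + 4i


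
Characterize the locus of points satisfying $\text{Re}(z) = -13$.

Re(z) = x where z = x + yi; the equation x = -13 is satisfied by all points with that x-coordinate
Locus: Vertical line x = -13


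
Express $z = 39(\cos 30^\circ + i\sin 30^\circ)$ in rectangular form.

a = r cos θ = 39 * sqrt(3)/2 = 39*sqrt(3)/2
b = r sin θ = 39 * 1/2 = 39/2
z = 39*sqrt(3)/2 + (39/2)i


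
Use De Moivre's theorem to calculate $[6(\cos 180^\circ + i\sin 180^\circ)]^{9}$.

By De Moivre: z^n = r^n(cos(nθ) + i sin(nθ))
= 6^9(cos(9*180°) + i sin(9*180°))
= 10077696(cos 180° + i sin 180°)
= -10077696


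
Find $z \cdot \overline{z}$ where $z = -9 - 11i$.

z * conjugate(z) = |z|^2 = a^2 + b^2
= (-9)^2 + (-11)^2 = 202


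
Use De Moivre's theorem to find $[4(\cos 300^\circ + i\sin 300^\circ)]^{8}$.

By De Moivre: z^n = r^n(cos(nθ) + i sin(nθ))
= 4^8(cos(8*300°) + i sin(8*300°))
= 65536(cos 240° + i sin 240°)
= -32768 - 32768*sqrt(3)i


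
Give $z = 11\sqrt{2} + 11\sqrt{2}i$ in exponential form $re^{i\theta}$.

r = |z| = sqrt((11*sqrt(2))^2 + (11*sqrt(2))^2) = sqrt(242 + 242) = sqrt(484) = 22
θ = arctan(b/a) = arctan(15.5563/15.5563) (quadrant-adjusted) = 45° = π/4
z = 22e^(i*π/4)


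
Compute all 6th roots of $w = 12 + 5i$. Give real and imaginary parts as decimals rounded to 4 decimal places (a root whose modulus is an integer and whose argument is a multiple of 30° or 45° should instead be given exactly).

|w| = 13, arg(w) ≈ 22.619865°
Root modulus = 13^(1/6) ≈ 1.533406
Root arguments: θ_k = (arg(w) + 360°k)/6 for k = 0, 1, ..., 5
Compute each root as (root modulus)(cos θ_k + i sin θ_k) using full-precision intermediates, then round to 4 decimal places.
Roots: 1.5301 + 0.1008i, 0.6777 + 1.3755i, -0.8524 + 1.2747i, -1.5301 - 0.1008i, -0.6777 - 1.3755i, 0.8524 - 1.2747i


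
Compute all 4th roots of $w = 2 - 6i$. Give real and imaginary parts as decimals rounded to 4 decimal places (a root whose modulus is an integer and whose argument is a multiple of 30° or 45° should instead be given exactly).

|w| = sqrt(40) ≈ 6.324555, arg(w) ≈ 288.434949°
Root modulus = sqrt(40)^(1/4) ≈ 1.585833
Root arguments: θ_k = (arg(w) + 360°k)/4 for k = 0, 1, ..., 3
Compute each root as (root modulus)(cos θ_k + i sin θ_k) using full-precision intermediates, then round to 4 decimal places.
Roots: 0.4872 + 1.5091i, -1.5091 + 0.4872i, -0.4872 - 1.5091i, 1.5091 - 0.4872i


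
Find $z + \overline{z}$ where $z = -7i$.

z + conjugate(z) = (a + bi) + (a - bi) = 2a
= 2 * 0 = 0


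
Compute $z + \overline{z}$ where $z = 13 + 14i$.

z + conjugate(z) = (a + bi) + (a - bi) = 2a
= 2 * 13 = 26


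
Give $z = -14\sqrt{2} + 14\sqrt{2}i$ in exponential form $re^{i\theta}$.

r = |z| = sqrt((-14*sqrt(2))^2 + (14*sqrt(2))^2) = sqrt(392 + 392) = sqrt(784) = 28
θ = arctan(b/a) = arctan(19.799/-19.799) (quadrant-adjusted) = 135° = 3π/4
z = 28e^(i*3π/4)


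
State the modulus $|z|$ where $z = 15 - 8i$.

|z| = sqrt(a^2 + b^2) = sqrt(15^2 + (-8)^2) = sqrt(289) = 17


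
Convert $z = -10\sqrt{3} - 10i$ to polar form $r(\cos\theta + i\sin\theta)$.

r = |z| = sqrt(a^2 + b^2) = sqrt((-10*sqrt(3))^2 + (-10)^2) = sqrt(300 + 100) = sqrt(400) = 20
θ = arctan(b/a) = arctan(-10/-17.3205) (quadrant-adjusted) = 210°
z = 20(cos 210° + i sin 210°)


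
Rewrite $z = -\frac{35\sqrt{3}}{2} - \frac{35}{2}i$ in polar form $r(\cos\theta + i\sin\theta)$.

r = |z| = sqrt(a^2 + b^2) = sqrt((-35*sqrt(3)/2)^2 + (-35/2)^2) = sqrt(3675/4 + 1225/4) = sqrt(1225) = 35
θ = arctan(b/a) = arctan(-17.5/-30.3109) (quadrant-adjusted) = 210°
z = 35(cos 210° + i sin 210°)


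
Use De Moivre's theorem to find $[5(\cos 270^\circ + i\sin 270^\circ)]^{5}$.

By De Moivre: z^n = r^n(cos(nθ) + i sin(nθ))
= 5^5(cos(5*270°) + i sin(5*270°))
= 3125(cos 270° + i sin 270°)
= -3125i


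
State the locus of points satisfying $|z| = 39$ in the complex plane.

|z| = 39 means sqrt(x^2 + y^2) = 39
This is a circle of radius 39 centered at the origin


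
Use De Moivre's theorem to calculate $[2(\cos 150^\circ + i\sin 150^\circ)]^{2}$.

By De Moivre: z^n = r^n(cos(nθ) + i sin(nθ))
= 2^2(cos(2*150°) + i sin(2*150°))
= 4(cos 300° + i sin 300°)
= 2 - 2*sqrt(3)i


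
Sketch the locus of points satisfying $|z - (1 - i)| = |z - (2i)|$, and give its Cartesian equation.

|z - z1| = |z - z2| means z is equidistant from z1 and z2,
i.e. the perpendicular bisector of the segment from (1, -1) to (0, 2) (midpoint (1/2, 1/2)).
With z = x + yi, square both sides:
(x - 1)^2 + (y - (-1))^2 = (x - 0)^2 + (y - 2)^2
The x^2 and y^2 terms cancel: -2x + 6y = 4 - 2 = 2
Simplify: x - 3y = -1
Locus: Perpendicular bisector of the segment from (1, -1) to (0, 2): the line x - 3y = -1


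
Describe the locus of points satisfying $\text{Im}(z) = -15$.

Im(z) = y where z = x + yi; the equation y = -15 is satisfied by all points with that y-coordinate
Locus: Horizontal line y = -15


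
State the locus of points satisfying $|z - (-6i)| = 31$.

|z - z0| = r describes a circle centered at z0 with radius r
Here z0 = -6i and r = 31
Locus: Circle centered at (0, -6) with radius 31


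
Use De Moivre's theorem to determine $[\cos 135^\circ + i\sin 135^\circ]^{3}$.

By De Moivre: z^n = r^n(cos(nθ) + i sin(nθ))
= 1^3(cos(3*135°) + i sin(3*135°))
= 1(cos 45° + i sin 45°)
= sqrt(2)/2 + (sqrt(2)/2)i


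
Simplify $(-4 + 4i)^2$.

(a + bi)^2 = a^2 - b^2 + 2abi
= (-4)^2 - 4^2 + 2*(-4)*4i
= -32i


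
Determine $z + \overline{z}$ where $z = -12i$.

z + conjugate(z) = (a + bi) + (a - bi) = 2a
= 2 * 0 = 0


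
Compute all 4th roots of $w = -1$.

|w| = 1, arg(w) = 180°
Root modulus = 1^(1/4) = 1
Root arguments: θ_k = (180° + 360°k)/4 for k = 0, 1, ..., 3
Roots: sqrt(2)/2 + (sqrt(2)/2)i, -sqrt(2)/2 + (sqrt(2)/2)i, -sqrt(2)/2 - (sqrt(2)/2)i, sqrt(2)/2 - (sqrt(2)/2)i


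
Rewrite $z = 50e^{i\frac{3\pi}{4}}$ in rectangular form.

a = r cos θ = 50 * -sqrt(2)/2 = -25*sqrt(2)
b = r sin θ = 50 * sqrt(2)/2 = 25*sqrt(2)
z = -25*sqrt(2) + 25*sqrt(2)i


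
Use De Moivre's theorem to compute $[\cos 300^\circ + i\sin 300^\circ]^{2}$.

By De Moivre: z^n = r^n(cos(nθ) + i sin(nθ))
= 1^2(cos(2*300°) + i sin(2*300°))
= 1(cos 240° + i sin 240°)
= -1/2 - (sqrt(3)/2)i


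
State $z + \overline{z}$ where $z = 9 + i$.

z + conjugate(z) = (a + bi) + (a - bi) = 2a
= 2 * 9 = 18


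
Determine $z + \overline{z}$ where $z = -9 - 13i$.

z + conjugate(z) = (a + bi) + (a - bi) = 2a
= 2 * (-9) = -18


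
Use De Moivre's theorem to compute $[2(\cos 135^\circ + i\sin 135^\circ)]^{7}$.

By De Moivre: z^n = r^n(cos(nθ) + i sin(nθ))
= 2^7(cos(7*135°) + i sin(7*135°))
= 128(cos 225° + i sin 225°)
= -64*sqrt(2) - 64*sqrt(2)i


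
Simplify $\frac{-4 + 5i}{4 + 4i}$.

Multiply numerator and denominator by conjugate (4 - 4i):
= (-4 + 5i)(4 - 4i) / (4^2 + 4^2)
= (4 + 36i) / 32
Divide through by 4: (1 + 9i) / 8
= 1/8 + (9/8)i


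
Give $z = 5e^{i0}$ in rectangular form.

a = r cos θ = 5 * 1 = 5
b = r sin θ = 5 * 0 = 0
z = 5


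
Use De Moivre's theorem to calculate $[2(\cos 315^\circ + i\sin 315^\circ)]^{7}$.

By De Moivre: z^n = r^n(cos(nθ) + i sin(nθ))
= 2^7(cos(7*315°) + i sin(7*315°))
= 128(cos 45° + i sin 45°)
= 64*sqrt(2) + 64*sqrt(2)i


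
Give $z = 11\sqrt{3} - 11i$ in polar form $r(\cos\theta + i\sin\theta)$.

r = |z| = sqrt(a^2 + b^2) = sqrt((11*sqrt(3))^2 + (-11)^2) = sqrt(363 + 121) = sqrt(484) = 22
θ = arctan(b/a) = arctan(-11/19.0526) (quadrant-adjusted) = 330°
z = 22(cos 330° + i sin 330°)


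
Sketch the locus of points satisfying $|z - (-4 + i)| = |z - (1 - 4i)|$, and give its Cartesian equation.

|z - z1| = |z - z2| means z is equidistant from z1 and z2,
i.e. the perpendicular bisector of the segment from (-4, 1) to (1, -4) (midpoint (-3/2, -3/2)).
With z = x + yi, square both sides:
(x - (-4))^2 + (y - 1)^2 = (x - 1)^2 + (y - (-4))^2
The x^2 and y^2 terms cancel: 10x + (-10)y = 17 - 17 = 0
Simplify: x - y = 0
Locus: Perpendicular bisector of the segment from (-4, 1) to (1, -4): the line x - y = 0


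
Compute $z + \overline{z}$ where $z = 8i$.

z + conjugate(z) = (a + bi) + (a - bi) = 2a
= 2 * 0 = 0


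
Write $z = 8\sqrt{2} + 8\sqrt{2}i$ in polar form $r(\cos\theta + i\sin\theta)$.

r = |z| = sqrt(a^2 + b^2) = sqrt((8*sqrt(2))^2 + (8*sqrt(2))^2) = sqrt(128 + 128) = sqrt(256) = 16
θ = arctan(b/a) = arctan(11.3137/11.3137) (quadrant-adjusted) = 45°
z = 16(cos 45° + i sin 45°)


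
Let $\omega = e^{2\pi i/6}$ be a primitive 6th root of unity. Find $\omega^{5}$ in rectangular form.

ω^5 = e^(2πi·5/6) = e^(i·5π/3)
= cos(5π/3) + i sin(5π/3)
= 1/2 - (sqrt(3)/2)i


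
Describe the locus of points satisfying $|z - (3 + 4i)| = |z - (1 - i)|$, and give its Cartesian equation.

|z - z1| = |z - z2| means z is equidistant from z1 and z2,
i.e. the perpendicular bisector of the segment from (3, 4) to (1, -1) (midpoint (2, 3/2)).
With z = x + yi, square both sides:
(x - 3)^2 + (y - 4)^2 = (x - 1)^2 + (y - (-1))^2
The x^2 and y^2 terms cancel: -4x + (-10)y = 2 - 25 = -23
Simplify: 4x + 10y = 23
Locus: Perpendicular bisector of the segment from (3, 4) to (1, -1): the line 4x + 10y = 23


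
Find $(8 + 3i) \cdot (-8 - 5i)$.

(a1*a2 - b1*b2) + (a1*b2 + b1*a2)i
= (-64 - (-15)) + (-40 + (-24))i
= -49 - 64i


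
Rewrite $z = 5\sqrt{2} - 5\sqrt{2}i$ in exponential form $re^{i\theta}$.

r = |z| = sqrt((5*sqrt(2))^2 + (-5*sqrt(2))^2) = sqrt(50 + 50) = sqrt(100) = 10
θ = arctan(b/a) = arctan(-7.0711/7.0711) (quadrant-adjusted) = -45° = -π/4
z = 10e^(-i*π/4)


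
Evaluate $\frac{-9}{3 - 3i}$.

Multiply numerator and denominator by conjugate (3 + 3i):
= (-9)(3 + 3i) / (3^2 + (-3)^2)
= (-27 - 27i) / 18
Divide through by 9: (-3 - 3i) / 2
= -3/2 - (3/2)i


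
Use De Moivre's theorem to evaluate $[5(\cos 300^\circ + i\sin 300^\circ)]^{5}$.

By De Moivre: z^n = r^n(cos(nθ) + i sin(nθ))
= 5^5(cos(5*300°) + i sin(5*300°))
= 3125(cos 60° + i sin 60°)
= 3125/2 + (3125*sqrt(3)/2)i


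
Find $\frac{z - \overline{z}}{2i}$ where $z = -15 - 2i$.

z - conjugate(z) = 2bi
(z - conjugate(z))/(2i) = 2bi/(2i) = b = -2


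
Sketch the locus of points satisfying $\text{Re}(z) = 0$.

Re(z) = x where z = x + yi; the equation x = 0 is satisfied by all points with that x-coordinate
Locus: Vertical line x = 0


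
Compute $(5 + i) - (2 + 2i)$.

(5 - 2) + (1 - 2)i = 3 - i


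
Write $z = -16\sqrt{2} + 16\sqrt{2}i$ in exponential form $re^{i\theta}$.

r = |z| = sqrt((-16*sqrt(2))^2 + (16*sqrt(2))^2) = sqrt(512 + 512) = sqrt(1024) = 32
θ = arctan(b/a) = arctan(22.6274/-22.6274) (quadrant-adjusted) = 135° = 3π/4
z = 32e^(i*3π/4)


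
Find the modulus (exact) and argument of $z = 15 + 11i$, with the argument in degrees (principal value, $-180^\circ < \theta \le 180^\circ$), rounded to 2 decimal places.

|z| = sqrt(15^2 + 11^2) = sqrt(346)
arg(z) = arctan(b/a) = arctan(11/15) (quadrant-adjusted) = 36.25°


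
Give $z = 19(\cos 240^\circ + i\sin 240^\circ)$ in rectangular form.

a = r cos θ = 19 * -1/2 = -19/2
b = r sin θ = 19 * -sqrt(3)/2 = -19*sqrt(3)/2
z = -19/2 - (19*sqrt(3)/2)i


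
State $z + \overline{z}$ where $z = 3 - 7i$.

z + conjugate(z) = (a + bi) + (a - bi) = 2a
= 2 * 3 = 6


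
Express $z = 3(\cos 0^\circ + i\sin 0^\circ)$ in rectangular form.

a = r cos θ = 3 * 1 = 3
b = r sin θ = 3 * 0 = 0
z = 3


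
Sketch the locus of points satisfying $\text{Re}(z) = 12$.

Re(z) = x where z = x + yi; the equation x = 12 is satisfied by all points with that x-coordinate
Locus: Vertical line x = 12


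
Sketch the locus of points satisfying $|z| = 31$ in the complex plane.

|z| = 31 means sqrt(x^2 + y^2) = 31
This is a circle of radius 31 centered at the origin


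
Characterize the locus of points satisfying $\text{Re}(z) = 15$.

Re(z) = x where z = x + yi; the equation x = 15 is satisfied by all points with that x-coordinate
Locus: Vertical line x = 15


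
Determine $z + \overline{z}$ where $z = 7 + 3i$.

z + conjugate(z) = (a + bi) + (a - bi) = 2a
= 2 * 7 = 14


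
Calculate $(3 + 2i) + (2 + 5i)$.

(3 + 2) + (2 + 5)i = 5 + 7i


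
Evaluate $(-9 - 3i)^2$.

(a + bi)^2 = a^2 - b^2 + 2abi
= (-9)^2 - (-3)^2 + 2*(-9)*(-3)i
= 72 + 54i


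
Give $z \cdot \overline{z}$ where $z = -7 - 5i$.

z * conjugate(z) = |z|^2 = a^2 + b^2
= (-7)^2 + (-5)^2 = 74


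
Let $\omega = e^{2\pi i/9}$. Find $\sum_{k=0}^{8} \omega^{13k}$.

Let ζ = ω^13 = e^(2πi·13/9). Since 9 ∤ 13, ζ ≠ 1.
Sum = Σ_{k=0}^{8} ζ^k = (ζ^9 - 1)/(ζ - 1) = (ω^{13·9} - 1)/(ζ - 1) = (1 - 1)/(ζ - 1) = 0


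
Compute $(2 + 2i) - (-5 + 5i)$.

(2 - (-5)) + (2 - 5)i = 7 - 3i


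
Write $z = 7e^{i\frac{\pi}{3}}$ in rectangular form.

a = r cos θ = 7 * 1/2 = 7/2
b = r sin θ = 7 * sqrt(3)/2 = 7*sqrt(3)/2
z = 7/2 + (7*sqrt(3)/2)i


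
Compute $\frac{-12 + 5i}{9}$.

Divisor is real, so divide each part by 9:
= -4/3 + (5/9)i


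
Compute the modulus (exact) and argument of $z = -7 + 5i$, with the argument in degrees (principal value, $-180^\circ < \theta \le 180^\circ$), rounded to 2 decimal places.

|z| = sqrt((-7)^2 + 5^2) = sqrt(74)
arg(z) = arctan(b/a) = arctan(5/-7) (quadrant-adjusted) = 144.46°


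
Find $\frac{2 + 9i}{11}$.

Divisor is real, so divide each part by 11:
= 2/11 + (9/11)i


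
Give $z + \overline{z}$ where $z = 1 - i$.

z + conjugate(z) = (a + bi) + (a - bi) = 2a
= 2 * 1 = 2


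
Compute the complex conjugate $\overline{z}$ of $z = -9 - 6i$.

If z = a + bi, then conjugate(z) = a - bi
conjugate(-9 - 6i) = -9 + 6i


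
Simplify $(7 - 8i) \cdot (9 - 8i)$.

(a1*a2 - b1*b2) + (a1*b2 + b1*a2)i
= (63 - 64) + (-56 + (-72))i
= -1 - 128i


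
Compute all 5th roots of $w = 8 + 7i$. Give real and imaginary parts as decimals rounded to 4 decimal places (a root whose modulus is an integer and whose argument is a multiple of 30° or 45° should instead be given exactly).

|w| = sqrt(113) ≈ 10.630146, arg(w) ≈ 41.185925°
Root modulus = sqrt(113)^(1/5) ≈ 1.604382
Root arguments: θ_k = (arg(w) + 360°k)/5 for k = 0, 1, ..., 4
Compute each root as (root modulus)(cos θ_k + i sin θ_k) using full-precision intermediates, then round to 4 decimal places.
Roots: 1.5878 + 0.2299i, 0.2721 + 1.5811i, -1.4197 + 0.7473i, -1.1495 - 1.1193i, 0.7093 - 1.4391i


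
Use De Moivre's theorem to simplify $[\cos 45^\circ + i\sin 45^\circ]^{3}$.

By De Moivre: z^n = r^n(cos(nθ) + i sin(nθ))
= 1^3(cos(3*45°) + i sin(3*45°))
= 1(cos 135° + i sin 135°)
= -sqrt(2)/2 + (sqrt(2)/2)i


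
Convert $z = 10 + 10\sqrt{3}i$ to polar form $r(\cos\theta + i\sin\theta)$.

r = |z| = sqrt(a^2 + b^2) = sqrt((10)^2 + (10*sqrt(3))^2) = sqrt(100 + 300) = sqrt(400) = 20
θ = arctan(b/a) = arctan(17.3205/10) (quadrant-adjusted) = 60°
z = 20(cos 60° + i sin 60°)


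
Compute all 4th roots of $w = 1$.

|w| = 1, arg(w) = 0°
Root modulus = 1^(1/4) = 1
Root arguments: θ_k = (0° + 360°k)/4 for k = 0, 1, ..., 3
Roots: 1, i, -1, -i
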